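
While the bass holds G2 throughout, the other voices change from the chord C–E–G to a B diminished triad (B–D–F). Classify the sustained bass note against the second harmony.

The harmony at that moment is B diminished triad (B, D, F); G2 is not a chord tone.
It is held over (the same pitch as the preceding G2) and then sustained as the same pitch into the next harmony.
Sustained through a change of harmony — a pedal tone.

Pedal tone (pedal point).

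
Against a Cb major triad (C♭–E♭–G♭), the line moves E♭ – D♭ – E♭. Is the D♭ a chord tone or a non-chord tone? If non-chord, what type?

The harmony at that moment is C♭ major triad (C♭, E♭, G♭); D♭ is not a chord tone.
It is approached by step down from E♭ and left by step up to E♭.
Step away and step back to the same note — a neighbor tone (lower neighbor).

Non-chord tone — a neighbor tone.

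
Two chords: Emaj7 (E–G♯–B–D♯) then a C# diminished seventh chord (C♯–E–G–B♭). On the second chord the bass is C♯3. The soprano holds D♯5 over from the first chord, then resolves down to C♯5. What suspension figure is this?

9–8 suspension.

At the second chord the bass is C♯3. The suspended D♯5 lies a ninth above the bass; after resolving down by step to C♯5, the interval above the bass becomes an octave.
Suspension figures are named by those two intervals: 9–8.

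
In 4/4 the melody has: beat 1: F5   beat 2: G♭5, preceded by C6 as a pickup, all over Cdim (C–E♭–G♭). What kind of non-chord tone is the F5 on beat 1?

The harmony at that moment is C diminished triad (C, E♭, G♭); F5 is not a chord tone.
It is approached by leap down from C6 and left by step up to G♭5.
Leap in, step out, metrically accented — an appoggiatura.

Appoggiatura.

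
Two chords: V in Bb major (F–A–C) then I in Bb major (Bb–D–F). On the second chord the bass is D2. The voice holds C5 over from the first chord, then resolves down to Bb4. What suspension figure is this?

At the second chord the bass is D2. The suspended C5 lies a seventh above the bass; after resolving down by step to Bb4, the interval above the bass becomes a sixth.
Suspension figures are named by those two intervals: 7–6.

7–6 suspension.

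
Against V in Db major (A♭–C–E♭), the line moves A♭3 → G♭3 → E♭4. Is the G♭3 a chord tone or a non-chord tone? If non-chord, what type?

Non-chord tone — an escape tone.

The harmony at that moment is A♭ major triad (A♭, C, E♭); G♭3 is not a chord tone.
It is approached by step down from A♭3 and left by leap up to E♭4.
Step in, leap out — an escape tone.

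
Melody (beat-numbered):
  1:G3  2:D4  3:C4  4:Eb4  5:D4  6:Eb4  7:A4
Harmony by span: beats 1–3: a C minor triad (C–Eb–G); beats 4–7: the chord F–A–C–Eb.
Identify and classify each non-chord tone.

D4 (beat 2) — appoggiatura; D4 (beat 5) — neighbor tone.

The harmony at that moment is C minor triad (C, Eb, G); D4 is not a chord tone.
It is approached by leap up from G3 and left by step down to C4.
Leap in, step out — an appoggiatura.
The harmony at that moment is F dominant seventh chord (F, A, C, Eb); D4 is not a chord tone.
It is approached by step down from Eb4 and left by step up to Eb4.
Step away and step back to the same note — a neighbor tone (lower neighbor).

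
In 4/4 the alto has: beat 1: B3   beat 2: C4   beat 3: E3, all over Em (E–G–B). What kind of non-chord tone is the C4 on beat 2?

The harmony at that moment is E minor triad (E, G, B); C4 is not a chord tone.
It is approached by step up from B3 and left by leap down to E3.
Step in, leap out, on a weak beat — an escape tone.

Escape tone.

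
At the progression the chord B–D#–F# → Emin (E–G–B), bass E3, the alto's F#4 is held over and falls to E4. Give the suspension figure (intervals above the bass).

At the second chord the bass is E3. The suspended F#4 lies a ninth above the bass; after resolving down by step to E4, the interval above the bass becomes an octave.
Suspension figures are named by those two intervals: 9–8.

9–8 suspension.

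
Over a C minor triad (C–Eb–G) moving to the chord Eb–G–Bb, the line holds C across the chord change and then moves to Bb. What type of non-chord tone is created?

The harmony at that moment is Eb major triad (Eb, G, Bb); C is not a chord tone.
It is held over (the same pitch as the preceding C) and left by step down to Bb.
Held over from the previous chord and resolving down by step — a suspension.

C is a suspension.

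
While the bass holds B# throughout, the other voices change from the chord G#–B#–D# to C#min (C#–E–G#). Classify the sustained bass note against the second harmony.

Pedal tone (pedal point).

The harmony at that moment is C# minor triad (C#, E, G#); B# is not a chord tone.
It is held over (the same pitch as the preceding B#) and then sustained as the same pitch into the next harmony.
Sustained through a change of harmony — a pedal tone.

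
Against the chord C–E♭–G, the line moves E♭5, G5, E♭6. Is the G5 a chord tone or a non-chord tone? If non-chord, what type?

C minor triad contains C, E♭, G; G is the fifth, so it is a chord tone.

Chord tone (the fifth of C minor triad).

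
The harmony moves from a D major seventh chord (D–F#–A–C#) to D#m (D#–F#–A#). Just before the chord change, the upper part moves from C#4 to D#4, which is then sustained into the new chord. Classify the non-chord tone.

D#4 is an anticipation.

The harmony at that moment is D major seventh chord (D, F#, A, C#); D#4 is not a chord tone.
It is approached by step up from C#4 and then sustained as the same pitch into the next harmony.
Arriving early and becoming a chord tone when the harmony changes — an anticipation.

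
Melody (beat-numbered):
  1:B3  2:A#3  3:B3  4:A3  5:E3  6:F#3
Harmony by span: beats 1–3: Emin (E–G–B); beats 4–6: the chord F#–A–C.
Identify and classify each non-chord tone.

A#3 (beat 2) — neighbor tone; E3 (beat 5) — appoggiatura.

The harmony at that moment is E minor triad (E, G, B); A#3 is not a chord tone.
It is approached by step down from B3 and left by step up to B3.
Step away and step back to the same note — a neighbor tone (lower neighbor).
The harmony at that moment is F# diminished triad (F#, A, C); E3 is not a chord tone.
It is approached by leap down from A3 and left by step up to F#3.
Leap in, step out — an appoggiatura.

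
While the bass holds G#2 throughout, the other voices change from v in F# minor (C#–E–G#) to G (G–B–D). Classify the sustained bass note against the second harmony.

Pedal tone (pedal point).

The harmony at that moment is G major triad (G, B, D); G#2 is not a chord tone.
It is held over (the same pitch as the preceding G#2) and then sustained as the same pitch into the next harmony.
Sustained through a change of harmony — a pedal tone.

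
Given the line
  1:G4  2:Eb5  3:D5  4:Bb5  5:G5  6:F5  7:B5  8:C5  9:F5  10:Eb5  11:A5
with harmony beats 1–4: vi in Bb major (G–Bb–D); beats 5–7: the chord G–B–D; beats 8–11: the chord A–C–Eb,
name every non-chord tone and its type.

Eb5 (beat 2) — appoggiatura; F5 (beat 6) — escape tone; F5 (beat 9) — appoggiatura.

The harmony at that moment is G minor triad (G, Bb, D); Eb5 is not a chord tone.
It is approached by leap up from G4 and left by step down to D5.
Leap in, step out — an appoggiatura.
The harmony at that moment is G major triad (G, B, D); F5 is not a chord tone.
It is approached by step down from G5 and left by leap up to B5.
Step in, leap out — an escape tone.
The harmony at that moment is A diminished triad (A, C, Eb); F5 is not a chord tone.
It is approached by leap up from C5 and left by step down to Eb5.
Leap in, step out — an appoggiatura.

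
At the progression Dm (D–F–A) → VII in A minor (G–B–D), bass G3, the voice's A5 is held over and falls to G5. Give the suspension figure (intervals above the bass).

9–8 suspension.

At the second chord the bass is G3. The suspended A5 lies a ninth above the bass; after resolving down by step to G5, the interval above the bass becomes an octave.
Suspension figures are named by those two intervals: 9–8.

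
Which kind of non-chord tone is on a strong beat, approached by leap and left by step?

Approach: by leap. Departure: by step. Metric position: strong.
Leap in, step out, in a metrically strong position — an appoggiatura. (It is the mirror image of the escape tone, which steps in and leaps out from a weak position.)

Appoggiatura.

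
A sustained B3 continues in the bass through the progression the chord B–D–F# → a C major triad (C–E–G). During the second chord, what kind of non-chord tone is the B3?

Pedal tone (pedal point).

The harmony at that moment is C major triad (C, E, G); B3 is not a chord tone.
It is held over (the same pitch as the preceding B3) and then sustained as the same pitch into the next harmony.
Sustained through a change of harmony — a pedal tone.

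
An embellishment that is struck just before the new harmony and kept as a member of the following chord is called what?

Anticipation.

Approach: ahead of the chord change (typically by step), so it is dissonant against the current harmony. Departure: none — the same pitch is restated or held and is a chord tone of the new harmony.
Dissonant first, consonant once the harmony catches up: the note simply arrives early — an anticipation. (The reverse timing, consonant first and dissonant after the change, would be a suspension or retardation.)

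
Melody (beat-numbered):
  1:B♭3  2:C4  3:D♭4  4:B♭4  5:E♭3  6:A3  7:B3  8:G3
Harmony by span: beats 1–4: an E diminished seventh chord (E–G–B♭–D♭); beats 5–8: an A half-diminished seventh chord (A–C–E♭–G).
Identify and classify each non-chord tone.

C4 (beat 2) — passing tone; B3 (beat 7) — escape tone.

The harmony at that moment is E diminished seventh chord (E, G, B♭, D♭); C4 is not a chord tone.
It is approached by step up from B♭3 and left by step up to D♭4.
Step in, step out in the same direction — a passing tone.
The harmony at that moment is A half-diminished seventh chord (A, C, E♭, G); B3 is not a chord tone.
It is approached by step up from A3 and left by leap down to G3.
Step in, leap out — an escape tone.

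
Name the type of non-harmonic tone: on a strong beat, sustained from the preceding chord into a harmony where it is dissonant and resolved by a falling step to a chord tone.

Approach: by preparation — the pitch is first a chord tone, then held (tied or repeated) while the harmony changes under it. Departure: down by step. Metric position: strong.
A prepared dissonance that resolves downward by step — a suspension. (The same figure resolving upward would be a retardation.)

Suspension.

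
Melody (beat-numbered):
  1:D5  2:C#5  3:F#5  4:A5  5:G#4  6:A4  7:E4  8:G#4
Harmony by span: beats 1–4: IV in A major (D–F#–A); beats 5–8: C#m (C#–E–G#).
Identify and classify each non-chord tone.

The harmony at that moment is D major triad (D, F#, A); C#5 is not a chord tone.
It is approached by step down from D5 and left by leap up to F#5.
Step in, leap out — an escape tone.
The harmony at that moment is C# minor triad (C#, E, G#); A4 is not a chord tone.
It is approached by step up from G#4 and left by leap down to E4.
Step in, leap out — an escape tone.

C#5 (beat 2) — escape tone; A4 (beat 6) — escape tone.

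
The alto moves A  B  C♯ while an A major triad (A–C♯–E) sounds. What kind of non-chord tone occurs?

B is a passing tone.

The harmony at that moment is A major triad (A, C♯, E); B is not a chord tone.
It is approached by step up from A and left by step up to C♯.
Step in, step out in the same direction — a passing tone.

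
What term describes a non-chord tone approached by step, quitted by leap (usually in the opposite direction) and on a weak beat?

Escape tone.

Approach: by step. Departure: by leap. Metric position: weak.
Step in, leap out, from a weak position — an escape tone (échappée). (It is the mirror image of the appoggiatura, which leaps in and steps out on a strong beat.)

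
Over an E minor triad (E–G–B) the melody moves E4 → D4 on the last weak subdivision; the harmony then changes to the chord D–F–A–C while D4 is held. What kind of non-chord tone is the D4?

D4 is an anticipation.

The harmony at that moment is E minor triad (E, G, B); D4 is not a chord tone.
It is approached by step down from E4 and then sustained as the same pitch into the next harmony.
Arriving early and becoming a chord tone when the harmony changes — an anticipation.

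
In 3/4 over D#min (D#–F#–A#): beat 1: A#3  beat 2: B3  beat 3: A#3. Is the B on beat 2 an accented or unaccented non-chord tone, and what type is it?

Unaccented neighbor tone.

The harmony at that moment is D# minor triad (D#, F#, A#); B3 is not a chord tone.
It is approached by step up from A#3 and left by step down to A#3.
Step away and step back to the same note — a neighbor tone (upper neighbor).
It falls on a weak beat, so it is unaccented.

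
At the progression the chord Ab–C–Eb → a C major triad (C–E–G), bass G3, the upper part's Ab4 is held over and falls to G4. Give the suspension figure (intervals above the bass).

At the second chord the bass is G3. The suspended Ab4 lies a ninth above the bass; after resolving down by step to G4, the interval above the bass becomes an octave.
Suspension figures are named by those two intervals: 9–8.

9–8 suspension.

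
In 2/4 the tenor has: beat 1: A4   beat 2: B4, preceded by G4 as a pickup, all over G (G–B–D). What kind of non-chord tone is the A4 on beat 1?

The harmony at that moment is G major triad (G, B, D); A4 is not a chord tone.
It is approached by step up from G4 and left by step up to B4.
Step in, step out in the same direction — a passing tone.

Passing tone.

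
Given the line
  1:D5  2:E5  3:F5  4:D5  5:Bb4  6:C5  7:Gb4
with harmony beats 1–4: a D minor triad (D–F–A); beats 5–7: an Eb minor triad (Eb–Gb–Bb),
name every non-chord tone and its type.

E5 (beat 2) — passing tone; C5 (beat 6) — escape tone.

The harmony at that moment is D minor triad (D, F, A); E5 is not a chord tone.
It is approached by step up from D5 and left by step up to F5.
Step in, step out in the same direction — a passing tone.
The harmony at that moment is Eb minor triad (Eb, Gb, Bb); C5 is not a chord tone.
It is approached by step up from Bb4 and left by leap down to Gb4.
Step in, leap out — an escape tone.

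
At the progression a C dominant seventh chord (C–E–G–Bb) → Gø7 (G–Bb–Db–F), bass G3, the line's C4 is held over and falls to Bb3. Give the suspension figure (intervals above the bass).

At the second chord the bass is G3. The suspended C4 lies a fourth above the bass; after resolving down by step to Bb3, the interval above the bass becomes a third.
Suspension figures are named by those two intervals: 4–3.

4–3 suspension.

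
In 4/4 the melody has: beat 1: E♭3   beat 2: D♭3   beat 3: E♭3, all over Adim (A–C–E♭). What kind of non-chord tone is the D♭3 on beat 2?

Lower neighbor tone.

The harmony at that moment is A diminished triad (A, C, E♭); D♭3 is not a chord tone.
It is approached by step down from E♭3 and left by step up to E♭3.
Step away and step back to the same note — a neighbor tone (lower neighbor).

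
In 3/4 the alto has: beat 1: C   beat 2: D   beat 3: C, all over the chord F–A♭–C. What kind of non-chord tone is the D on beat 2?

Upper neighbor tone.

The harmony at that moment is F minor triad (F, A♭, C); D is not a chord tone.
It is approached by step up from C and left by step down to C.
Step away and step back to the same note — a neighbor tone (upper neighbor).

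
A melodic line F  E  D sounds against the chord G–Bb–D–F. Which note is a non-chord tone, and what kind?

The harmony at that moment is G minor seventh chord (G, Bb, D, F); E is not a chord tone.
It is approached by step down from F and left by step down to D.
Step in, step out in the same direction — a passing tone.

E is a passing tone.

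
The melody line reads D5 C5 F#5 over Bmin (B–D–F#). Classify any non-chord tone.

C5 is an escape tone.

The harmony at that moment is B minor triad (B, D, F#); C5 is not a chord tone.
It is approached by step down from D5 and left by leap up to F#5.
Step in, leap out — an escape tone.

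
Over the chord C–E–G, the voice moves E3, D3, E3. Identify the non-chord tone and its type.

The harmony at that moment is C major triad (C, E, G); D3 is not a chord tone.
It is approached by step down from E3 and left by step up to E3.
Step away and step back to the same note — a neighbor tone (lower neighbor).

D3 is a neighbor tone.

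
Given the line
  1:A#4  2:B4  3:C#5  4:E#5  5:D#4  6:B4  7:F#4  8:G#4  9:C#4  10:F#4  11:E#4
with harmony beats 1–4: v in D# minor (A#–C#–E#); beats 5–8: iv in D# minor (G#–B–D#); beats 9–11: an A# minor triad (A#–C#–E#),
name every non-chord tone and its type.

B4 (beat 2) — passing tone; F#4 (beat 7) — appoggiatura; F#4 (beat 10) — appoggiatura.

The harmony at that moment is A# minor triad (A#, C#, E#); B4 is not a chord tone.
It is approached by step up from A#4 and left by step up to C#5.
Step in, step out in the same direction — a passing tone.
The harmony at that moment is G# minor triad (G#, B, D#); F#4 is not a chord tone.
It is approached by leap down from B4 and left by step up to G#4.
Leap in, step out — an appoggiatura.
The harmony at that moment is A# minor triad (A#, C#, E#); F#4 is not a chord tone.
It is approached by leap up from C#4 and left by step down to E#4.
Leap in, step out — an appoggiatura.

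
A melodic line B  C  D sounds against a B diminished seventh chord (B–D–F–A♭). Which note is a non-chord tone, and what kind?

C is a passing tone.

The harmony at that moment is B diminished seventh chord (B, D, F, A♭); C is not a chord tone.
It is approached by step up from B and left by step up to D.
Step in, step out in the same direction — a passing tone.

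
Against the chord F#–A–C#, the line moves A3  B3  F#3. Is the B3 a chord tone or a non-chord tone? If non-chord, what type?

Non-chord tone — an escape tone.

The harmony at that moment is F# minor triad (F#, A, C#); B3 is not a chord tone.
It is approached by step up from A3 and left by leap down to F#3.
Step in, leap out — an escape tone.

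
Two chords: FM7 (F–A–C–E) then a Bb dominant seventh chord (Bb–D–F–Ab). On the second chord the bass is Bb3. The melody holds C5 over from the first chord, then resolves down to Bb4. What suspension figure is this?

9–8 suspension.

At the second chord the bass is Bb3. The suspended C5 lies a ninth above the bass; after resolving down by step to Bb4, the interval above the bass becomes an octave.
Suspension figures are named by those two intervals: 9–8.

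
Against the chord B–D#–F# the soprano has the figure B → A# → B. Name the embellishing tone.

A# is a neighbor tone.

The harmony at that moment is B major triad (B, D#, F#); A# is not a chord tone.
It is approached by step down from B and left by step up to B.
Step away and step back to the same note — a neighbor tone (lower neighbor).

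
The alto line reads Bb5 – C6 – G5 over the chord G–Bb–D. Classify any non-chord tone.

C6 is an escape tone.

The harmony at that moment is G minor triad (G, Bb, D); C6 is not a chord tone.
It is approached by step up from Bb5 and left by leap down to G5.
Step in, leap out — an escape tone.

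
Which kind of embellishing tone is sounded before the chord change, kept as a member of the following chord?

Approach: ahead of the chord change (typically by step), so it is dissonant against the current harmony. Departure: none — the same pitch is restated or held and is a chord tone of the new harmony.
Dissonant first, consonant once the harmony catches up: the note simply arrives early — an anticipation. (The reverse timing, consonant first and dissonant after the change, would be a suspension or retardation.)

Anticipation.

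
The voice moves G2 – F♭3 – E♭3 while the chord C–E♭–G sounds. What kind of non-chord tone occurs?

The harmony at that moment is C minor triad (C, E♭, G); F♭3 is not a chord tone.
It is approached by leap up from G2 and left by step down to E♭3.
Leap in, step out — an appoggiatura.

F♭3 is an appoggiatura.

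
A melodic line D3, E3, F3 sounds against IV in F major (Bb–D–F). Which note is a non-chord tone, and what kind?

E3 is a passing tone.

The harmony at that moment is Bb major triad (Bb, D, F); E3 is not a chord tone.
It is approached by step up from D3 and left by step up to F3.
Step in, step out in the same direction — a passing tone.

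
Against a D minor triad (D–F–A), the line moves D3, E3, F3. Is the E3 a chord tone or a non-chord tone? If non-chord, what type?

Non-chord tone — a passing tone.

The harmony at that moment is D minor triad (D, F, A); E3 is not a chord tone.
It is approached by step up from D3 and left by step up to F3.
Step in, step out in the same direction — a passing tone.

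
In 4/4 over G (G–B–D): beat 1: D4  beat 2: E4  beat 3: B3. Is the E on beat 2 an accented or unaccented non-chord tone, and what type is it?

The harmony at that moment is G major triad (G, B, D); E4 is not a chord tone.
It is approached by step up from D4 and left by leap down to B3.
Step in, leap out — an escape tone.
It falls on a weak beat, so it is unaccented.

Unaccented escape tone.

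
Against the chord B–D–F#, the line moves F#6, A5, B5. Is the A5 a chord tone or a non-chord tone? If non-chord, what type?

Non-chord tone — an appoggiatura.

The harmony at that moment is B minor triad (B, D, F#); A5 is not a chord tone.
It is approached by leap down from F#6 and left by step up to B5.
Leap in, step out — an appoggiatura.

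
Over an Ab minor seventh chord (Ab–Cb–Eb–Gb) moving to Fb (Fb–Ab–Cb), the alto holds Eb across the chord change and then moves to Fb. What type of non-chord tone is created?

The harmony at that moment is Fb major triad (Fb, Ab, Cb); Eb is not a chord tone.
It is held over (the same pitch as the preceding Eb) and left by step up to Fb.
Held over from the previous chord and resolving up by step — a retardation.

Eb is a retardation.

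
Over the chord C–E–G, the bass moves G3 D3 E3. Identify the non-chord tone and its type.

D3 is an appoggiatura.

The harmony at that moment is C major triad (C, E, G); D3 is not a chord tone.
It is approached by leap down from G3 and left by step up to E3.
Leap in, step out — an appoggiatura.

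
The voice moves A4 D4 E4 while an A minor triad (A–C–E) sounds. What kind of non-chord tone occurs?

D4 is an appoggiatura.

The harmony at that moment is A minor triad (A, C, E); D4 is not a chord tone.
It is approached by leap down from A4 and left by step up to E4.
Leap in, step out — an appoggiatura.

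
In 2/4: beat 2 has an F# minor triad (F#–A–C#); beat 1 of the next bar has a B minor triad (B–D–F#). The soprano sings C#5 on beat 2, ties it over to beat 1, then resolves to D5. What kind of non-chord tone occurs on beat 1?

Retardation.

The harmony at that moment is B minor triad (B, D, F#); C#5 is not a chord tone.
It is held over (the same pitch as the preceding C#5) and left by step up to D5.
Held over from the previous chord and resolving up by step — a retardation.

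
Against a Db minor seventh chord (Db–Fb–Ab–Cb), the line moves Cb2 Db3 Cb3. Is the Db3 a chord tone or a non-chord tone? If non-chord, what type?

Chord tone (the root of Db minor seventh chord).

Db minor seventh chord contains Db, Fb, Ab, Cb; Db is the root, so it is a chord tone.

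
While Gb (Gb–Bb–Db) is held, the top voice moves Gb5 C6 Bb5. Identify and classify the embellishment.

The harmony at that moment is Gb major triad (Gb, Bb, Db); C6 is not a chord tone.
It is approached by leap up from Gb5 and left by step down to Bb5.
Leap in, step out — an appoggiatura.

C6 is an appoggiatura.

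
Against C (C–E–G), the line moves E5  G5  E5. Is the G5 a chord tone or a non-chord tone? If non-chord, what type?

C major triad contains C, E, G; G is the fifth, so it is a chord tone.

Chord tone (the fifth of C major triad).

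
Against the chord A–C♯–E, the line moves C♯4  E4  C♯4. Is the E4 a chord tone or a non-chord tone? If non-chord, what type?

A major triad contains A, C♯, E; E is the fifth, so it is a chord tone.

Chord tone (the fifth of A major triad).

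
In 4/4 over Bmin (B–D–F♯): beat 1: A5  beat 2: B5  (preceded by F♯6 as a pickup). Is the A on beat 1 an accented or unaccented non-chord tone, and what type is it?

Accented appoggiatura.

The harmony at that moment is B minor triad (B, D, F♯); A5 is not a chord tone.
It is approached by leap down from F♯6 and left by step up to B5.
Leap in, step out — an appoggiatura.
It falls on the downbeat, so it is accented.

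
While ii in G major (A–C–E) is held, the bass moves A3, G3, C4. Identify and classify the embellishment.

The harmony at that moment is A minor triad (A, C, E); G3 is not a chord tone.
It is approached by step down from A3 and left by leap up to C4.
Step in, leap out — an escape tone.

G3 is an escape tone.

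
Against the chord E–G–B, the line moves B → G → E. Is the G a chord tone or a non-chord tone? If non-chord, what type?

Chord tone (the third of E minor triad).

E minor triad contains E, G, B; G is the third, so it is a chord tone.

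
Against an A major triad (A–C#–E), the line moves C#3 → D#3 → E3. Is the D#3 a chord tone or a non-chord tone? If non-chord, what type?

The harmony at that moment is A major triad (A, C#, E); D#3 is not a chord tone.
It is approached by step up from C#3 and left by step up to E3.
Step in, step out in the same direction — a passing tone.

Non-chord tone — a passing tone.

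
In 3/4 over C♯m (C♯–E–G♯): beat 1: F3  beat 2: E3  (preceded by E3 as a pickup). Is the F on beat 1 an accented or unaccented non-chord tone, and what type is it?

Accented neighbor tone.

The harmony at that moment is C♯ minor triad (C♯, E, G♯); F3 is not a chord tone.
It is approached by step up from E3 and left by step down to E3.
Step away and step back to the same note — a neighbor tone (upper neighbor).
It falls on the downbeat, so it is accented.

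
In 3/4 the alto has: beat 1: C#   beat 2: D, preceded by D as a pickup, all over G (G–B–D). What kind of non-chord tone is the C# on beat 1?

The harmony at that moment is G major triad (G, B, D); C# is not a chord tone.
It is approached by step down from D and left by step up to D.
Step away and step back to the same note — a neighbor tone (lower neighbor).

Lower neighbor tone.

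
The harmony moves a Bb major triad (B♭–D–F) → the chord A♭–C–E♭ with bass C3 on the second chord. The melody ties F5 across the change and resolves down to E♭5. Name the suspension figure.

4–3 suspension.

At the second chord the bass is C3. The suspended F5 lies a fourth above the bass; after resolving down by step to E♭5, the interval above the bass becomes a third.
Suspension figures are named by those two intervals: 4–3.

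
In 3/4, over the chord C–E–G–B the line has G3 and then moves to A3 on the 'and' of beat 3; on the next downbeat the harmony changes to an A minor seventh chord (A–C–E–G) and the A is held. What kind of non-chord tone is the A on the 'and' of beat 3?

The harmony at that moment is C major seventh chord (C, E, G, B); A3 is not a chord tone.
It is approached by step up from G3 and then sustained as the same pitch into the next harmony.
Arriving early and becoming a chord tone when the harmony changes — an anticipation.

Anticipation.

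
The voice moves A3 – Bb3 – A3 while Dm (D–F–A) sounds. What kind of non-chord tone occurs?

The harmony at that moment is D minor triad (D, F, A); Bb3 is not a chord tone.
It is approached by step up from A3 and left by step down to A3.
Step away and step back to the same note — a neighbor tone (upper neighbor).

Bb3 is a neighbor tone.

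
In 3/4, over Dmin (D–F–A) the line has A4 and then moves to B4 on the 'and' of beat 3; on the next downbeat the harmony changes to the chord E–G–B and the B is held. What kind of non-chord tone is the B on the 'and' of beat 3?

Anticipation.

The harmony at that moment is D minor triad (D, F, A); B4 is not a chord tone.
It is approached by step up from A4 and then sustained as the same pitch into the next harmony.
Arriving early and becoming a chord tone when the harmony changes — an anticipation.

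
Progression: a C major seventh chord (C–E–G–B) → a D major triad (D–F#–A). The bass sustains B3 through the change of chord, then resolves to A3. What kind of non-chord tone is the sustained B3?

The harmony at that moment is D major triad (D, F#, A); B3 is not a chord tone.
It is held over (the same pitch as the preceding B3) and left by step down to A3.
Held over from the previous chord and resolving down by step — a suspension.

B3 is a suspension.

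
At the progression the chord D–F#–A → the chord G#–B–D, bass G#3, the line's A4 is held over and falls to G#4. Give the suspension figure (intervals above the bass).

At the second chord the bass is G#3. The suspended A4 lies a ninth above the bass; after resolving down by step to G#4, the interval above the bass becomes an octave.
Suspension figures are named by those two intervals: 9–8.

9–8 suspension.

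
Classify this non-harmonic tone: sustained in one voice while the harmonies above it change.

Pedal tone.

Approach: none. Departure: none — a single pitch is sustained while the chords change around it, passing through harmonies that do not contain it.
No melodic motion at all; the dissonance is created entirely by the moving harmonies against the stationary note — a pedal tone (pedal point).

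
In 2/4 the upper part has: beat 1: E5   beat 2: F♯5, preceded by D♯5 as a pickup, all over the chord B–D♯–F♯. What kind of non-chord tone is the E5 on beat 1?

Passing tone.

The harmony at that moment is B major triad (B, D♯, F♯); E5 is not a chord tone.
It is approached by step up from D♯5 and left by step up to F♯5.
Step in, step out in the same direction — a passing tone.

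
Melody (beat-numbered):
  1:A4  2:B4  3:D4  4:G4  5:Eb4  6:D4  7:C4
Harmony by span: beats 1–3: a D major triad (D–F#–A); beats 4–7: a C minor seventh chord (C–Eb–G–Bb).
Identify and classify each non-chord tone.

The harmony at that moment is D major triad (D, F#, A); B4 is not a chord tone.
It is approached by step up from A4 and left by leap down to D4.
Step in, leap out — an escape tone.
The harmony at that moment is C minor seventh chord (C, Eb, G, Bb); D4 is not a chord tone.
It is approached by step down from Eb4 and left by step down to C4.
Step in, step out in the same direction — a passing tone.

B4 (beat 2) — escape tone; D4 (beat 6) — passing tone.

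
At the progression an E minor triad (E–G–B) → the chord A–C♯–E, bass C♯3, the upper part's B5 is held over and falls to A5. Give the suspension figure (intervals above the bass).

7–6 suspension.

At the second chord the bass is C♯3. The suspended B5 lies a seventh above the bass; after resolving down by step to A5, the interval above the bass becomes a sixth.
Suspension figures are named by those two intervals: 7–6.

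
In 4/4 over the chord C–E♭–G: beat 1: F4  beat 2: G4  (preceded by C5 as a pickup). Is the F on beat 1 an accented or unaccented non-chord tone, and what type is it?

Accented appoggiatura.

The harmony at that moment is C minor triad (C, E♭, G); F4 is not a chord tone.
It is approached by leap down from C5 and left by step up to G4.
Leap in, step out — an appoggiatura.
It falls on the downbeat, so it is accented.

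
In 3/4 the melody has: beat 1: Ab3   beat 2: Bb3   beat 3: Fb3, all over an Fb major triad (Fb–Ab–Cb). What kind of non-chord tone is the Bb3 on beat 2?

Escape tone.

The harmony at that moment is Fb major triad (Fb, Ab, Cb); Bb3 is not a chord tone.
It is approached by step up from Ab3 and left by leap down to Fb3.
Step in, leap out, on a weak beat — an escape tone.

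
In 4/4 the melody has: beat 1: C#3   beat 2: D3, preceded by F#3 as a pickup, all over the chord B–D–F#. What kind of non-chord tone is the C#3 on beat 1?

The harmony at that moment is B minor triad (B, D, F#); C#3 is not a chord tone.
It is approached by leap down from F#3 and left by step up to D3.
Leap in, step out, metrically accented — an appoggiatura.

Appoggiatura.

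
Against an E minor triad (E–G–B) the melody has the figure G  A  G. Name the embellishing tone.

The harmony at that moment is E minor triad (E, G, B); A is not a chord tone.
It is approached by step up from G and left by step down to G.
Step away and step back to the same note — a neighbor tone (upper neighbor).

A is a neighbor tone.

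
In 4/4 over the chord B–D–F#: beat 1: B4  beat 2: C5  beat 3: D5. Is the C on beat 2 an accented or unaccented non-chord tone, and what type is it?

The harmony at that moment is B minor triad (B, D, F#); C5 is not a chord tone.
It is approached by step up from B4 and left by step up to D5.
Step in, step out in the same direction — a passing tone.
It falls on a weak beat, so it is unaccented.

Unaccented passing tone.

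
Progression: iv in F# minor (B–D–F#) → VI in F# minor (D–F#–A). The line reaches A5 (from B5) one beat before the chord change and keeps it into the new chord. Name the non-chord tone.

A5 is an anticipation.

The harmony at that moment is B minor triad (B, D, F#); A5 is not a chord tone.
It is approached by step down from B5 and then sustained as the same pitch into the next harmony.
Arriving early and becoming a chord tone when the harmony changes — an anticipation.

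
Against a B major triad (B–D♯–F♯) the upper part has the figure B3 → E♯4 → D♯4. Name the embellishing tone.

The harmony at that moment is B major triad (B, D♯, F♯); E♯4 is not a chord tone.
It is approached by leap up from B3 and left by step down to D♯4.
Leap in, step out — an appoggiatura.

E♯4 is an appoggiatura.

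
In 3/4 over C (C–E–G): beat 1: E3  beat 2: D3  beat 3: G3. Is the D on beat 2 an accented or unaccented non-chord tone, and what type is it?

Unaccented escape tone.

The harmony at that moment is C major triad (C, E, G); D3 is not a chord tone.
It is approached by step down from E3 and left by leap up to G3.
Step in, leap out — an escape tone.
It falls on a weak beat, so it is unaccented.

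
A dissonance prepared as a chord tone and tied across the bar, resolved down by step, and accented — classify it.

Suspension.

Approach: by preparation — the pitch is first a chord tone, then held (tied or repeated) while the harmony changes under it. Departure: down by step. Metric position: strong.
A prepared dissonance that resolves downward by step — a suspension. (The same figure resolving upward would be a retardation.)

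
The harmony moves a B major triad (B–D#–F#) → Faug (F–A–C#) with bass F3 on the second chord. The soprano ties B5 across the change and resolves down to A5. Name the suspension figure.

At the second chord the bass is F3. The suspended B5 lies a fourth above the bass; after resolving down by step to A5, the interval above the bass becomes a third.
Suspension figures are named by those two intervals: 4–3.

4–3 suspension.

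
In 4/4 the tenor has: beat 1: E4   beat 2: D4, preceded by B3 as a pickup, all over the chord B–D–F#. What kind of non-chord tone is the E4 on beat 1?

Appoggiatura.

The harmony at that moment is B minor triad (B, D, F#); E4 is not a chord tone.
It is approached by leap up from B3 and left by step down to D4.
Leap in, step out, metrically accented — an appoggiatura.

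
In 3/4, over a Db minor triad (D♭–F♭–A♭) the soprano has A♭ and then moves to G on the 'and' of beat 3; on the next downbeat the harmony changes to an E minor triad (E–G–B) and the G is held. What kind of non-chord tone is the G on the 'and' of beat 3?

Anticipation.

The harmony at that moment is D♭ minor triad (D♭, F♭, A♭); G is not a chord tone.
It is approached by step down from A♭ and then sustained as the same pitch into the next harmony.
Arriving early and becoming a chord tone when the harmony changes — an anticipation.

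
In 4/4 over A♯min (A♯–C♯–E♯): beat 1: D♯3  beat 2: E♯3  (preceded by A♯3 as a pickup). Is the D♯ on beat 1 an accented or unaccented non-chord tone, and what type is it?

The harmony at that moment is A♯ minor triad (A♯, C♯, E♯); D♯3 is not a chord tone.
It is approached by leap down from A♯3 and left by step up to E♯3.
Leap in, step out — an appoggiatura.
It falls on the downbeat, so it is accented.

Accented appoggiatura.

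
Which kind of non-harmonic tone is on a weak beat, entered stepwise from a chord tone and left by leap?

Approach: by step. Departure: by leap. Metric position: weak.
Step in, leap out, from a weak position — an escape tone (échappée). (It is the mirror image of the appoggiatura, which leaps in and steps out on a strong beat.)

Escape tone.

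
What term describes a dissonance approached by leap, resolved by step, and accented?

Appoggiatura.

Approach: by leap. Departure: by step. Metric position: strong.
Leap in, step out, in a metrically strong position — an appoggiatura. (It is the mirror image of the escape tone, which steps in and leaps out from a weak position.)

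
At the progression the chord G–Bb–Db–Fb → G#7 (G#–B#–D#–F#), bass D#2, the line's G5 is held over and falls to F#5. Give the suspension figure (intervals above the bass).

At the second chord the bass is D#2. The suspended G5 lies a fourth above the bass; after resolving down by step to F#5, the interval above the bass becomes a third.
Suspension figures are named by those two intervals: 4–3.

4–3 suspension.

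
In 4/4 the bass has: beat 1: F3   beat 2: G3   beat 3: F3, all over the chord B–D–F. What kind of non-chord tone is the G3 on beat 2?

The harmony at that moment is B diminished triad (B, D, F); G3 is not a chord tone.
It is approached by step up from F3 and left by step down to F3.
Step away and step back to the same note — a neighbor tone (upper neighbor).

Upper neighbor tone.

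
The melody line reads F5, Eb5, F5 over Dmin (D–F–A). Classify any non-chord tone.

Eb5 is a neighbor tone.

The harmony at that moment is D minor triad (D, F, A); Eb5 is not a chord tone.
It is approached by step down from F5 and left by step up to F5.
Step away and step back to the same note — a neighbor tone (lower neighbor).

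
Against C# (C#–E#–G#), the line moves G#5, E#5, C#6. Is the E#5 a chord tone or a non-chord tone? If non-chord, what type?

Chord tone (the third of C# major triad).

C# major triad contains C#, E#, G#; E# is the third, so it is a chord tone.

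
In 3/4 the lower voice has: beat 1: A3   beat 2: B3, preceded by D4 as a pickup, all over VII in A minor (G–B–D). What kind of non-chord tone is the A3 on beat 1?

The harmony at that moment is G major triad (G, B, D); A3 is not a chord tone.
It is approached by leap down from D4 and left by step up to B3.
Leap in, step out, metrically accented — an appoggiatura.

Appoggiatura.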